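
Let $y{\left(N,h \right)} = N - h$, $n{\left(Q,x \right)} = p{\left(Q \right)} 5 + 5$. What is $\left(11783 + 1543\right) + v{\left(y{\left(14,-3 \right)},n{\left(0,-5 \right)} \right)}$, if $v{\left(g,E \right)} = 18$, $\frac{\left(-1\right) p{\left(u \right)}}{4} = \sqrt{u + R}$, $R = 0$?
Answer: $13344$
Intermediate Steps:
$p{\left(u \right)} = - 4 \sqrt{u}$ ($p{\left(u \right)} = - 4 \sqrt{u + 0} = - 4 \sqrt{u}$)
$n{\left(Q,x \right)} = 5 - 20 \sqrt{Q}$ ($n{\left(Q,x \right)} = - 4 \sqrt{Q} 5 + 5 = - 20 \sqrt{Q} + 5 = 5 - 20 \sqrt{Q}$)
$\left(11783 + 1543\right) + v{\left(y{\left(14,-3 \right)},n{\left(0,-5 \right)} \right)} = \left(11783 + 1543\right) + 18 = 13326 + 18 = 13344$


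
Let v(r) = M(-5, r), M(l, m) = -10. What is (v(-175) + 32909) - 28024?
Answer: 4875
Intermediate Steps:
v(r) = -10
(v(-175) + 32909) - 28024 = (-10 + 32909) - 28024 = 32899 - 28024 = 4875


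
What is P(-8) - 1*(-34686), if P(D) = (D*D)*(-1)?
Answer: 34622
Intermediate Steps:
P(D) = -D² (P(D) = D²*(-1) = -D²)
P(-8) - 1*(-34686) = -1*(-8)² - 1*(-34686) = -1*64 + 34686 = -64 + 34686 = 34622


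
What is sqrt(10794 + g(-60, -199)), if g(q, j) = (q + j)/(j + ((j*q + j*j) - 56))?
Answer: 5*sqrt(1135637847638)/51286 ≈ 103.89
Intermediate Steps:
g(q, j) = (j + q)/(-56 + j + j**2 + j*q) (g(q, j) = (j + q)/(j + ((j*q + j**2) - 56)) = (j + q)/(j + ((j**2 + j*q) - 56)) = (j + q)/(j + (-56 + j**2 + j*q)) = (j + q)/(-56 + j + j**2 + j*q))
sqrt(10794 + g(-60, -199)) = sqrt(10794 + (-199 - 60)/(-56 - 199 + (-199)**2 - 199*(-60))) = sqrt(10794 - 259/(-56 - 199 + 39601 + 11940)) = sqrt(10794 - 259/51286) = sqrt(553580825/51286) = 5*sqrt(1135637847638)/51286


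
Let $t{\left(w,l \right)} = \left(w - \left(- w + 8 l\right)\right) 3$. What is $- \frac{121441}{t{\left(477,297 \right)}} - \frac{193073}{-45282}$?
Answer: $\frac{526895065}{16097751} \approx 32.731$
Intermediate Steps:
$t{\left(w,l \right)} = - 24 l + 6 w$ ($t{\left(w,l \right)} = \left(w - \left(- w + 8 l\right)\right) 3 = \left(- 8 l + 2 w\right) 3 = - 24 l + 6 w$)
$- \frac{121441}{t{\left(477,297 \right)}} - \frac{193073}{-45282} = - \frac{121441}{\left(-24\right) 297 + 6 \cdot 477} - \frac{193073}{-45282} = - \frac{121441}{-7128 + 2862} - - \frac{193073}{45282} = - \frac{121441}{-4266} + \frac{193073}{45282} = \left(-121441\right) \left(- \frac{1}{4266}\right) + \frac{193073}{45282} = \frac{121441}{4266} + \frac{193073}{45282} = \frac{526895065}{16097751}$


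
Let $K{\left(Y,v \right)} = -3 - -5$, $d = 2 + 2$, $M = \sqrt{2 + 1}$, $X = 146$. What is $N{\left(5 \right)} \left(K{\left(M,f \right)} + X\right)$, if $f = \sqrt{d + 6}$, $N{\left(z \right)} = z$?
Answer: $740$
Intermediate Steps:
$M = \sqrt{3} \approx 1.732$
$d = 4$
$f = \sqrt{10}$ ($f = \sqrt{4 + 6} = \sqrt{10} \approx 3.1623$)
$K{\left(Y,v \right)} = 2$ ($K{\left(Y,v \right)} = -3 + 5 = 2$)
$N{\left(5 \right)} \left(K{\left(M,f \right)} + X\right) = 5 \left(2 + 146\right) = 5 \cdot 148 = 740$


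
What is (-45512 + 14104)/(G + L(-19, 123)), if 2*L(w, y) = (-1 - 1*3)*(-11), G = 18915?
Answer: -31408/18937 ≈ -1.6586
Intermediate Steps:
L(w, y) = 22 (L(w, y) = ((-1 - 1*3)*(-11))/2 = ((-1 - 3)*(-11))/2 = (-4*(-11))/2 = (½)*44 = 22)
(-45512 + 14104)/(G + L(-19, 123)) = (-45512 + 14104)/(18915 + 22) = -31408/18937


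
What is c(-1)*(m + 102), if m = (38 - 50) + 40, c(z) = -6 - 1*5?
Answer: -1430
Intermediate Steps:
c(z) = -11 (c(z) = -6 - 5 = -11)
m = 28 (m = -12 + 40 = 28)
c(-1)*(m + 102) = -11*(28 + 102) = -11*130 = -1430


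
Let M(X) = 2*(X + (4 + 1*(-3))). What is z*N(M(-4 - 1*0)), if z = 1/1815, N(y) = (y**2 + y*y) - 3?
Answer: 23/605 ≈ 0.038017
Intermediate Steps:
M(X) = 2 + 2*X (M(X) = 2*(X + (4 - 3)) = 2*(X + 1) = 2*(1 + X) = 2 + 2*X)
N(y) = -3 + 2*y**2 (N(y) = (y**2 + y**2) - 3 = 2*y**2 - 3 = -3 + 2*y**2)
z = 1/1815 ≈ 0.00055096
z*N(M(-4 - 1*0)) = (-3 + 2*(2 + 2*(-4 - 1*0))**2)/1815 = (-3 + 2*(2 + 2*(-4 + 0))**2)/1815 = (-3 + 2*(2 + 2*(-4))**2)/1815 = (-3 + 2*(2 - 8)**2)/1815 = (-3 + 2*(-6)**2)/1815 = (-3 + 2*36)/1815 = (-3 + 72)/1815 = (1/1815)*69 = 23/605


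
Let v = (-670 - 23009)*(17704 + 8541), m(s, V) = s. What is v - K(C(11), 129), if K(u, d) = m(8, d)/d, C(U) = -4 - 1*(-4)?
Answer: -80167740803/129 ≈ -6.2146e+8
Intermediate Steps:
C(U) = 0 (C(U) = -4 + 4 = 0)
v = -621455355 (v = -23679*26245 = -621455355)
K(u, d) = 8/d
v - K(C(11), 129) = -621455355 - 8/129 = -80167740803/129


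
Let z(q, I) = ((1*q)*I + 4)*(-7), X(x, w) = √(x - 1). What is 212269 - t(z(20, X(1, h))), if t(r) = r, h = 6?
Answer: 212297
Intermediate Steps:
X(x, w) = √(-1 + x)
z(q, I) = -28 - 7*I*q (z(q, I) = (q*I + 4)*(-7) = (I*q + 4)*(-7) = (4 + I*q)*(-7) = -28 - 7*I*q)
212269 - t(z(20, X(1, h))) = 212269 - (-28 - 7*√(-1 + 1)*20) = 212269 - (-28 - 7*√0*20) = 212269 - (-28 - 7*0*20) = 212269 - (-28 + 0) = 212269 - 1*(-28) = 212269 + 28 = 212297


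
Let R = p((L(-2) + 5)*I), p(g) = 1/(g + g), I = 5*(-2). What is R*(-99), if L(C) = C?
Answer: 33/20 ≈ 1.6500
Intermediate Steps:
I = -10
p(g) = 1/(2*g)
R = -1/60 (R = 1/(2*(((-2 + 5)*(-10)))) = 1/(2*((3*(-10)))) = (1/2)/(-30) = (1/2)*(-1/30) = -1/60 ≈ -0.016667)
R*(-99) = -1/60*(-99) = 33/20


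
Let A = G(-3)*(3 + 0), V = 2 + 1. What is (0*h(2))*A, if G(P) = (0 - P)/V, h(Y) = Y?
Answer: 0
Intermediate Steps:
V = 3
G(P) = -P/3 (G(P) = (0 - P)/3 = -P*(⅓) = -P/3)
A = 3 (A = (-⅓*(-3))*(3 + 0) = 1*3 = 3)
(0*h(2))*A = (0*2)*3 = 0*3 = 0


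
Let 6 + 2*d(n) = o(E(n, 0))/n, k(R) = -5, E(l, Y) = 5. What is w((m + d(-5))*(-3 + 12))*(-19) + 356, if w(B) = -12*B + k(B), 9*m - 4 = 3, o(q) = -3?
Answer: -17467/5 ≈ -3493.4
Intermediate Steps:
m = 7/9 (m = 4/9 + (⅑)*3 = 4/9 + ⅓ = 7/9 ≈ 0.77778)
d(n) = -3 - 3/(2*n) (d(n) = -3 + (-3/n)/2 = -3 - 3/(2*n))
w(B) = -5 - 12*B (w(B) = -12*B - 5 = -5 - 12*B)
w((m + d(-5))*(-3 + 12))*(-19) + 356 = (-5 - 12*(7/9 + (-3 - 3/2/(-5)))*(-3 + 12))*(-19) + 356 = (-5 - 12*(7/9 + (-3 - 3/2*(-⅕)))*9)*(-19) + 356 = (-5 - 12*(7/9 + (-3 + 3/10))*9)*(-19) + 356 = (-5 - 12*(7/9 - 27/10)*9)*(-19) + 356 = (-5 - (-346)*9/15)*(-19) + 356 = (-5 - 12*(-173/10))*(-19) + 356 = (-5 + 1038/5)*(-19) + 356 = (1013/5)*(-19) + 356 = -19247/5 + 356 = -17467/5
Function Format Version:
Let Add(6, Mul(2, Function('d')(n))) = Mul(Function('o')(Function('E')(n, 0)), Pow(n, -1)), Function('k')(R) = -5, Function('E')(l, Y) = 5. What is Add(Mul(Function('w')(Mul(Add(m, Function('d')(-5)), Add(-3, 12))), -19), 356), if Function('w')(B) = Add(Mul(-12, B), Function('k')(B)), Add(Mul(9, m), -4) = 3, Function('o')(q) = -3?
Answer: Rational(-17467, 5) ≈ -3493.4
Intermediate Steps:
m = Rational(7, 9) (m = Add(Rational(4, 9), Mul(Rational(1, 9), 3)) = Add(Rational(4, 9), Rational(1, 3)) = Rational(7, 9) ≈ 0.77778)
Function('d')(n) = Add(-3, Mul(Rational(-3, 2), Pow(n, -1))) (Function('d')(n) = Add(-3, Mul(Rational(1, 2), Mul(-3, Pow(n, -1)))) = Add(-3, Mul(Rational(-3, 2), Pow(n, -1))))
Function('w')(B) = Add(-5, Mul(-12, B)) (Function('w')(B) = Add(Mul(-12, B), -5) = Add(-5, Mul(-12, B)))
Add(Mul(Function('w')(Mul(Add(m, Function('d')(-5)), Add(-3, 12))), -19), 356) = Add(Mul(Add(-5, Mul(-12, Mul(Add(Rational(7, 9), Add(-3, Mul(Rational(-3, 2), Pow(-5, -1)))), Add(-3, 12)))), -19), 356) = Add(Mul(Add(-5, Mul(-12, Mul(Add(Rational(7, 9), Add(-3, Mul(Rational(-3, 2), Rational(-1, 5)))), 9))), -19), 356) = Add(Mul(Add(-5, Mul(-12, Mul(Add(Rational(7, 9), Add(-3, Rational(3, 10))), 9))), -19), 356) = Add(Mul(Add(-5, Mul(-12, Mul(Add(Rational(7, 9), Rational(-27, 10)), 9))), -19), 356) = Add(Mul(Add(-5, Mul(-12, Mul(Rational(-173, 90), 9))), -19), 356) = Add(Mul(Add(-5, Mul(-12, Rational(-173, 10))), -19), 356) = Add(Mul(Add(-5, Rational(1038, 5)), -19), 356) = Add(Mul(Rational(1013, 5), -19), 356) = Add(Rational(-19247, 5), 356) = Rational(-17467, 5)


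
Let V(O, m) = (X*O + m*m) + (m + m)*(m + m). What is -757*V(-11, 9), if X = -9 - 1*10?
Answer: -464798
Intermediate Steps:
X = -19 (X = -9 - 10 = -19)
V(O, m) = -19*O + 5*m² (V(O, m) = (-19*O + m*m) + (m + m)*(m + m) = (-19*O + m²) + (2*m)*(2*m) = (m² - 19*O) + 4*m² = -19*O + 5*m²)
-757*V(-11, 9) = -757*(-19*(-11) + 5*9²) = -757*(209 + 5*81) = -757*(209 + 405) = -757*614 = -464798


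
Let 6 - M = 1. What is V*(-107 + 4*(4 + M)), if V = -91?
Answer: 6461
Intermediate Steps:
M = 5 (M = 6 - 1*1 = 6 - 1 = 5)
V*(-107 + 4*(4 + M)) = -91*(-107 + 4*(4 + 5)) = -91*(-107 + 4*9) = -91*(-107 + 36) = -91*(-71) = 6461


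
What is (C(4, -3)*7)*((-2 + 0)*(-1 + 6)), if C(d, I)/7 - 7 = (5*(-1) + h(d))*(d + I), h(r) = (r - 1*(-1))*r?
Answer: -10780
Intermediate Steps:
h(r) = r*(1 + r) (h(r) = (r + 1)*r = (1 + r)*r = r*(1 + r))
C(d, I) = 49 + 7*(-5 + d*(1 + d))*(I + d) (C(d, I) = 49 + 7*((5*(-1) + d*(1 + d))*(d + I)) = 49 + 7*((-5 + d*(1 + d))*(I + d)) = 49 + 7*(-5 + d*(1 + d))*(I + d))
(C(4, -3)*7)*((-2 + 0)*(-1 + 6)) = ((49 - 35*(-3) - 35*4 + 7*4²*(1 + 4) + 7*(-3)*4*(1 + 4))*7)*((-2 + 0)*(-1 + 6)) = ((49 + 105 - 140 + 7*16*5 + 7*(-3)*4*5)*7)*(-2*5) = ((49 + 105 - 140 + 560 - 420)*7)*(-10) = (154*7)*(-10) = 1078*(-10) = -10780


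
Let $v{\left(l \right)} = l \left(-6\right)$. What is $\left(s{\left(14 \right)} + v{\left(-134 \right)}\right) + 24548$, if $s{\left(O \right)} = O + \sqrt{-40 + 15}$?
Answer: $25366 + 5 i \approx 25366.0 + 5.0 i$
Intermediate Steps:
$v{\left(l \right)} = - 6 l$
$s{\left(O \right)} = O + 5 i$ ($s{\left(O \right)} = O + \sqrt{-25} = O + 5 i$)
$\left(s{\left(14 \right)} + v{\left(-134 \right)}\right) + 24548 = \left(\left(14 + 5 i\right) - -804\right) + 24548 = \left(\left(14 + 5 i\right) + 804\right) + 24548 = \left(818 + 5 i\right) + 24548 = 25366 + 5 i$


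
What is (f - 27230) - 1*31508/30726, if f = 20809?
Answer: -98661577/15363 ≈ -6422.0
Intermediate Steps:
(f - 27230) - 1*31508/30726 = (20809 - 27230) - 1*31508/30726 = -6421 - 31508*1/30726 = -6421 - 15754/15363 = -98661577/15363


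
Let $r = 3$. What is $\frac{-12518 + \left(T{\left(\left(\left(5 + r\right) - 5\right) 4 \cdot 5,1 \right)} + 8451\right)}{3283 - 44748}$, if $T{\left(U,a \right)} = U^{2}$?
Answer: $\frac{467}{41465} \approx 0.011263$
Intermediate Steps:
$\frac{-12518 + \left(T{\left(\left(\left(5 + r\right) - 5\right) 4 \cdot 5,1 \right)} + 8451\right)}{3283 - 44748} = \frac{-12518 + \left(\left(\left(\left(5 + 3\right) - 5\right) 4 \cdot 5\right)^{2} + 8451\right)}{3283 - 44748} = \frac{-12518 + \left(\left(\left(8 - 5\right) 4 \cdot 5\right)^{2} + 8451\right)}{-41465} = \left(-12518 + \left(\left(3 \cdot 4 \cdot 5\right)^{2} + 8451\right)\right) \left(- \frac{1}{41465}\right) = \left(-12518 + \left(\left(12 \cdot 5\right)^{2} + 8451\right)\right) \left(- \frac{1}{41465}\right) = \left(-12518 + \left(60^{2} + 8451\right)\right) \left(- \frac{1}{41465}\right) = \left(-12518 + \left(3600 + 8451\right)\right) \left(- \frac{1}{41465}\right) = \left(-12518 + 12051\right) \left(- \frac{1}{41465}\right) = \left(-467\right) \left(- \frac{1}{41465}\right) = \frac{467}{41465}$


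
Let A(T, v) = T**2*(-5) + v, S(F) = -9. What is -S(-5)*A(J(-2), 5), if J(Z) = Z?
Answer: -135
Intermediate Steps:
A(T, v) = v - 5*T**2 (A(T, v) = -5*T**2 + v = v - 5*T**2)
-S(-5)*A(J(-2), 5) = -(-9)*(5 - 5*(-2)**2) = -(-9)*(5 - 5*4) = -(-9)*(5 - 20) = -(-9)*(-15) = -1*135 = -135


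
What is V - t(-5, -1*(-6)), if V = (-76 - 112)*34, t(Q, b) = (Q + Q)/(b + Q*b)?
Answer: -76709/12 ≈ -6392.4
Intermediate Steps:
t(Q, b) = 2*Q/(b + Q*b) (t(Q, b) = (2*Q)/(b + Q*b) = 2*Q/(b + Q*b))
V = -6392 (V = -188*34 = -6392)
V - t(-5, -1*(-6)) = -6392 - 2*(-5)/(((-1*(-6)))*(1 - 5)) = -6392 - 2*(-5)/(6*(-4)) = -6392 - 2*(-5)*(-1)/(6*4) = -6392 - 1*5/12 = -6392 - 5/12 = -76709/12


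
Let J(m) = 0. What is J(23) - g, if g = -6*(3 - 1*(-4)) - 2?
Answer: 44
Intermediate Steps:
g = -44 (g = -6*(3 + 4) - 2 = -6*7 - 2 = -42 - 2 = -44)
J(23) - g = 0 - 1*(-44) = 0 + 44 = 44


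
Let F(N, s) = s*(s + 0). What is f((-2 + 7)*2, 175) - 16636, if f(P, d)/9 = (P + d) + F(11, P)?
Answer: -14071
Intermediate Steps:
F(N, s) = s² (F(N, s) = s*s = s²)
f(P, d) = 9*P + 9*d + 9*P² (f(P, d) = 9*((P + d) + P²) = 9*(P + d + P²) = 9*P + 9*d + 9*P²)
f((-2 + 7)*2, 175) - 16636 = (9*((-2 + 7)*2) + 9*175 + 9*((-2 + 7)*2)²) - 16636 = (9*(5*2) + 1575 + 9*(5*2)²) - 16636 = (9*10 + 1575 + 9*10²) - 16636 = (90 + 1575 + 9*100) - 16636 = (90 + 1575 + 900) - 16636 = 2565 - 16636 = -14071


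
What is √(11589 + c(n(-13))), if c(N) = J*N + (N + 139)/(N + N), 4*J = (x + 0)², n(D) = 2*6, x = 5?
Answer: √1680522/12 ≈ 108.03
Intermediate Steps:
n(D) = 12
J = 25/4 (J = (5 + 0)²/4 = (¼)*5² = (¼)*25 = 25/4 ≈ 6.2500)
c(N) = 25*N/4 + (139 + N)/(2*N) (c(N) = 25*N/4 + (N + 139)/(N + N) = 25*N/4 + (139 + N)/((2*N)) = 25*N/4 + (139 + N)*(1/(2*N)) = 25*N/4 + (139 + N)/(2*N))
√(11589 + c(n(-13))) = √(11589 + (¼)*(278 + 12*(2 + 25*12))/12) = √(11589 + (¼)*(1/12)*(278 + 12*(2 + 300))) = √(11589 + (¼)*(1/12)*(278 + 12*302)) = √(11589 + (¼)*(1/12)*(278 + 3624)) = √(11589 + (¼)*(1/12)*3902) = √(11589 + 1951/24) = √(280087/24) = √1680522/12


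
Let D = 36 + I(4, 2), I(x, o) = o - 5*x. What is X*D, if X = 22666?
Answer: 407988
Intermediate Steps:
D = 18 (D = 36 + (2 - 5*4) = 36 + (2 - 20) = 36 - 18 = 18)
X*D = 22666*18 = 407988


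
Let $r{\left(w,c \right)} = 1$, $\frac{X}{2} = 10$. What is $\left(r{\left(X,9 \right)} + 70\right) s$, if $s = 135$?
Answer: $9585$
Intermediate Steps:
$X = 20$ ($X = 2 \cdot 10 = 20$)
$\left(r{\left(X,9 \right)} + 70\right) s = \left(1 + 70\right) 135 = 71 \cdot 135 = 9585$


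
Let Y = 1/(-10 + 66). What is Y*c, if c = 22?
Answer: 11/28 ≈ 0.39286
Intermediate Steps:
Y = 1/56 ≈ 0.017857
Y*c = (1/56)*22 = 11/28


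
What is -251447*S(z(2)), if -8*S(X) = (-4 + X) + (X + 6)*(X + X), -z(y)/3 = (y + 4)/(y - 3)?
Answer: 110385233/4 ≈ 2.7596e+7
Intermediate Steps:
z(y) = -3*(4 + y)/(-3 + y) (z(y) = -3*(y + 4)/(y - 3) = -3*(4 + y)/(-3 + y))
S(X) = 1/2 - X/8 - X*(6 + X)/4 (S(X) = -((-4 + X) + (X + 6)*(X + X))/8 = -((-4 + X) + (6 + X)*(2*X))/8 = -((-4 + X) + 2*X*(6 + X))/8 = -(-4 + X + 2*X*(6 + X))/8 = 1/2 - X/8 - X*(6 + X)/4)
-251447*S(z(2)) = -251447*(1/2 - 39*(-4 - 1*2)/(8*(-3 + 2)) - 9*(-4 - 1*2)**2/(-3 + 2)**2/4) = -251447*(1/2 - 39*(-4 - 2)/(8*(-1)) - 9*(-4 - 2)**2/4) = -251447*(1/2 - 39*(-1)*(-6)/8 - (3*(-1)*(-6))**2/4) = -251447*(1/2 - 13/8*18 - 1/4*18**2) = -251447*(1/2 - 117/4 - 1/4*324) = -251447*(1/2 - 117/4 - 81) = -251447*(-439/4) = 110385233/4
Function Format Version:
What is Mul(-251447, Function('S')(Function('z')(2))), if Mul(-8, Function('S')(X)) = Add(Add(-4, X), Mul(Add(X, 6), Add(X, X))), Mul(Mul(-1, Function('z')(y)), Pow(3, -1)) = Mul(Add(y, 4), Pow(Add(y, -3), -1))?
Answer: Rational(110385233, 4) ≈ 2.7596e+7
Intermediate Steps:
Function('z')(y) = Mul(-3, Pow(Add(-3, y), -1), Add(4, y)) (Function('z')(y) = Mul(-3, Mul(Add(y, 4), Pow(Add(y, -3), -1))) = Mul(-3, Mul(Add(4, y), Pow(Add(-3, y), -1))) = Mul(-3, Mul(Pow(Add(-3, y), -1), Add(4, y))) = Mul(-3, Pow(Add(-3, y), -1), Add(4, y)))
Function('S')(X) = Add(Rational(1, 2), Mul(Rational(-1, 8), X), Mul(Rational(-1, 4), X, Add(6, X))) (Function('S')(X) = Mul(Rational(-1, 8), Add(Add(-4, X), Mul(Add(X, 6), Add(X, X)))) = Mul(Rational(-1, 8), Add(Add(-4, X), Mul(Add(6, X), Mul(2, X)))) = Mul(Rational(-1, 8), Add(Add(-4, X), Mul(2, X, Add(6, X)))) = Mul(Rational(-1, 8), Add(-4, X, Mul(2, X, Add(6, X)))) = Add(Rational(1, 2), Mul(Rational(-1, 8), X), Mul(Rational(-1, 4), X, Add(6, X))))
Mul(-251447, Function('S')(Function('z')(2))) = Mul(-251447, Add(Rational(1, 2), Mul(Rational(-13, 8), Mul(3, Pow(Add(-3, 2), -1), Add(-4, Mul(-1, 2)))), Mul(Rational(-1, 4), Pow(Mul(3, Pow(Add(-3, 2), -1), Add(-4, Mul(-1, 2))), 2)))) = Mul(-251447, Add(Rational(1, 2), Mul(Rational(-13, 8), Mul(3, Pow(-1, -1), Add(-4, -2))), Mul(Rational(-1, 4), Pow(Mul(3, Pow(-1, -1), Add(-4, -2)), 2)))) = Mul(-251447, Add(Rational(1, 2), Mul(Rational(-13, 8), Mul(3, -1, -6)), Mul(Rational(-1, 4), Pow(Mul(3, -1, -6), 2)))) = Mul(-251447, Add(Rational(1, 2), Mul(Rational(-13, 8), 18), Mul(Rational(-1, 4), Pow(18, 2)))) = Mul(-251447, Add(Rational(1, 2), Rational(-117, 4), Mul(Rational(-1, 4), 324))) = Mul(-251447, Add(Rational(1, 2), Rational(-117, 4), -81)) = Mul(-251447, Rational(-439, 4)) = Rational(110385233, 4)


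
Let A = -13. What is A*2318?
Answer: -30134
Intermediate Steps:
A*2318 = -13*2318 = -30134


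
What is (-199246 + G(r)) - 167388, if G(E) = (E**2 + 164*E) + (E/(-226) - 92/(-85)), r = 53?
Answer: -6822088643/19210 ≈ -3.5513e+5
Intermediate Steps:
G(E) = 92/85 + E**2 + 37063*E/226 (G(E) = (E**2 + 164*E) + (E*(-1/226) - 92*(-1/85)) = (E**2 + 164*E) + (-E/226 + 92/85) = (E**2 + 164*E) + (92/85 - E/226) = 92/85 + E**2 + 37063*E/226)
(-199246 + G(r)) - 167388 = (-199246 + (92/85 + 53**2 + (37063/226)*53)) - 167388 = (-199246 + (92/85 + 2809 + 1964339/226)) - 167388 = (-199246 + 220950497/19210) - 167388 = -3606565163/19210 - 167388 = -6822088643/19210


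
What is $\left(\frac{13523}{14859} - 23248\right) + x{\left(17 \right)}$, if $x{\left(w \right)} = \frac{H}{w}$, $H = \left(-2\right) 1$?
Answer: $- \frac{5872314371}{252603} \approx -23247.0$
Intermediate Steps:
$H = -2$
$x{\left(w \right)} = - \frac{2}{w}$
$\left(\frac{13523}{14859} - 23248\right) + x{\left(17 \right)} = \left(\frac{13523}{14859} - 23248\right) - \frac{2}{17} = - \frac{345428509}{14859} - \frac{2}{17} = - \frac{5872314371}{252603}$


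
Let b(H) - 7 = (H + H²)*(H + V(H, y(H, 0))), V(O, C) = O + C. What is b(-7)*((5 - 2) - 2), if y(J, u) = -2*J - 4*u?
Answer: 7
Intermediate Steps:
y(J, u) = -4*u - 2*J
V(O, C) = C + O
b(H) = 7 (b(H) = 7 + (H + H²)*(H + ((-4*0 - 2*H) + H)) = 7 + (H + H²)*(H + ((0 - 2*H) + H)) = 7 + (H + H²)*(H + (-2*H + H)) = 7 + (H + H²)*(H - H) = 7 + (H + H²)*0 = 7 + 0 = 7)
b(-7)*((5 - 2) - 2) = 7*((5 - 2) - 2) = 7*(3 - 2) = 7*1 = 7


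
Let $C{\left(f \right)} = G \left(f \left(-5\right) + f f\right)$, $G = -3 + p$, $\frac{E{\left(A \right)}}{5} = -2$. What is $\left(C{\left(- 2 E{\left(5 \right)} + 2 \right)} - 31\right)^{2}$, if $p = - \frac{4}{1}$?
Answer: $7017201$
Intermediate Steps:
$p = -4$ ($p = \left(-4\right) 1 = -4$)
$E{\left(A \right)} = -10$ ($E{\left(A \right)} = 5 \left(-2\right) = -10$)
$G = -7$ ($G = -3 - 4 = -7$)
$C{\left(f \right)} = - 7 f^{2} + 35 f$ ($C{\left(f \right)} = - 7 \left(f \left(-5\right) + f f\right) = - 7 \left(- 5 f + f^{2}\right) = - 7 \left(f^{2} - 5 f\right) = - 7 f^{2} + 35 f$)
$\left(C{\left(- 2 E{\left(5 \right)} + 2 \right)} - 31\right)^{2} = \left(7 \left(\left(-2\right) \left(-10\right) + 2\right) \left(5 - \left(\left(-2\right) \left(-10\right) + 2\right)\right) - 31\right)^{2} = \left(7 \left(20 + 2\right) \left(5 - \left(20 + 2\right)\right) - 31\right)^{2} = \left(7 \cdot 22 \left(5 - 22\right) - 31\right)^{2} = \left(7 \cdot 22 \left(-17\right) - 31\right)^{2} = \left(-2618 - 31\right)^{2} = \left(-2649\right)^{2} = 7017201$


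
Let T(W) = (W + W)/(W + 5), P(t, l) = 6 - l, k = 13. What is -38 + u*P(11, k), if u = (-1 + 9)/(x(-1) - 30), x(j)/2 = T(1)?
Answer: -397/11 ≈ -36.091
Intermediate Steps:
T(W) = 2*W/(5 + W) (T(W) = (2*W)/(5 + W) = 2*W/(5 + W))
x(j) = 2/3 (x(j) = 2*(2*1/(5 + 1)) = 2*(2*1/6) = 2*(2*1*(1/6)) = 2*(1/3) = 2/3)
u = -3/11 (u = (-1 + 9)/(2/3 - 30) = 8/(-88/3) = 8*(-3/88) = -3/11 ≈ -0.27273)
-38 + u*P(11, k) = -38 - 3*(6 - 1*13)/11 = -38 - 3*(6 - 13)/11 = -38 - 3/11*(-7) = -38 + 21/11 = -397/11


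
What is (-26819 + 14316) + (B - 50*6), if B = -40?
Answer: -12843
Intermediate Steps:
(-26819 + 14316) + (B - 50*6) = (-26819 + 14316) + (-40 - 50*6) = -12503 + (-40 - 300) = -12503 - 340 = -12843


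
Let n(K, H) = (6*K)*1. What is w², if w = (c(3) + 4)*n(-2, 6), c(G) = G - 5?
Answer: 576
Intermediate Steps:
n(K, H) = 6*K
c(G) = -5 + G
w = -24 (w = ((-5 + 3) + 4)*(6*(-2)) = (-2 + 4)*(-12) = 2*(-12) = -24)
w² = (-24)² = 576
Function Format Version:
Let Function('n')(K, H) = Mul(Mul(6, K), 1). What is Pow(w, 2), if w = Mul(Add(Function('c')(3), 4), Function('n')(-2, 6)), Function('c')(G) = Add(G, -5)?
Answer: 576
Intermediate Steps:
Function('n')(K, H) = Mul(6, K)
Function('c')(G) = Add(-5, G)
w = -24 (w = Mul(Add(Add(-5, 3), 4), Mul(6, -2)) = Mul(Add(-2, 4), -12) = Mul(2, -12) = -24)
Pow(w, 2) = Pow(-24, 2) = 576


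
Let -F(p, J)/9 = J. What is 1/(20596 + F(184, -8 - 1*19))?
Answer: 1/20839 ≈ 4.7987e-5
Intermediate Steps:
F(p, J) = -9*J
1/(20596 + F(184, -8 - 1*19)) = 1/(20596 - 9*(-8 - 1*19)) = 1/(20596 - 9*(-8 - 19)) = 1/(20596 - 9*(-27)) = 1/(20596 + 243) = 1/20839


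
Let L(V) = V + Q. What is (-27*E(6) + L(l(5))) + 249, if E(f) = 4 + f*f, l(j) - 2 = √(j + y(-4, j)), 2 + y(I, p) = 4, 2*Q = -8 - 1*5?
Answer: -1671/2 + √7 ≈ -832.85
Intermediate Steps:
Q = -13/2 (Q = (-8 - 1*5)/2 = (-8 - 5)/2 = (½)*(-13) = -13/2 ≈ -6.5000)
y(I, p) = 2 (y(I, p) = -2 + 4 = 2)
l(j) = 2 + √(2 + j) (l(j) = 2 + √(j + 2) = 2 + √(2 + j))
L(V) = -13/2 + V (L(V) = V - 13/2 = -13/2 + V)
E(f) = 4 + f²
(-27*E(6) + L(l(5))) + 249 = (-27*(4 + 6²) + (-13/2 + (2 + √(2 + 5)))) + 249 = (-27*(4 + 36) + (-13/2 + (2 + √7))) + 249 = (-27*40 + (-9/2 + √7)) + 249 = (-1080 + (-9/2 + √7)) + 249 = (-2169/2 + √7) + 249 = -1671/2 + √7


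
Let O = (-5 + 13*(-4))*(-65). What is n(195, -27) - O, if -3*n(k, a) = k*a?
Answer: -1950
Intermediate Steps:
n(k, a) = -a*k/3 (n(k, a) = -k*a/3 = -a*k/3)
O = 3705 (O = (-5 - 52)*(-65) = -57*(-65) = 3705)
n(195, -27) - O = -⅓*(-27)*195 - 1*3705 = 1755 - 3705 = -1950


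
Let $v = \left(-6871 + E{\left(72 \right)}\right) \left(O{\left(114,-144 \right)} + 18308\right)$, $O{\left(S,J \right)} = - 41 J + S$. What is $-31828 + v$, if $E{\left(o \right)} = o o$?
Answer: $-41069790$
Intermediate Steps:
$O{\left(S,J \right)} = S - 41 J$
$E{\left(o \right)} = o^{2}$
$v = -41037962$ ($v = \left(-6871 + 72^{2}\right) \left(\left(114 - -5904\right) + 18308\right) = \left(-6871 + 5184\right) \left(\left(114 + 5904\right) + 18308\right) = - 1687 \left(6018 + 18308\right) = \left(-1687\right) 24326 = -41037962$)
$-31828 + v = -31828 - 41037962 = -41069790$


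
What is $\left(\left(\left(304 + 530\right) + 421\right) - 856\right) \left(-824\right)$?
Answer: $-328776$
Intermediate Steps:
$\left(\left(\left(304 + 530\right) + 421\right) - 856\right) \left(-824\right) = \left(\left(834 + 421\right) - 856\right) \left(-824\right) = \left(1255 - 856\right) \left(-824\right) = 399 \left(-824\right) = -328776$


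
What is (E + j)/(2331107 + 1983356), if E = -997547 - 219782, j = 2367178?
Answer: 1149849/4314463 ≈ 0.26651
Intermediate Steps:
E = -1217329
(E + j)/(2331107 + 1983356) = (-1217329 + 2367178)/(2331107 + 1983356) = 1149849/4314463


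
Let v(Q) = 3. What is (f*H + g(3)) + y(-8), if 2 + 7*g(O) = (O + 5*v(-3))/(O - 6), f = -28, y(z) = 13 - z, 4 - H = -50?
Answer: -10445/7 ≈ -1492.1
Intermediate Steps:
H = 54 (H = 4 - 1*(-50) = 4 + 50 = 54)
g(O) = -2/7 + (15 + O)/(7*(-6 + O)) (g(O) = -2/7 + ((O + 5*3)/(O - 6))/7 = -2/7 + ((O + 15)/(-6 + O))/7 = -2/7 + ((15 + O)/(-6 + O))/7 = -2/7 + (15 + O)/(7*(-6 + O)))
(f*H + g(3)) + y(-8) = (-28*54 + (27 - 1*3)/(7*(-6 + 3))) + (13 - 1*(-8)) = (-1512 + (1/7)*(27 - 3)/(-3)) + (13 + 8) = (-1512 + (1/7)*(-1/3)*24) + 21 = (-1512 - 8/7) + 21 = -10592/7 + 21 = -10445/7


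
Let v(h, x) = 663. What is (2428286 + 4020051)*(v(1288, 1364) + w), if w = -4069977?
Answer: -26240308030818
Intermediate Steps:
(2428286 + 4020051)*(v(1288, 1364) + w) = (2428286 + 4020051)*(663 - 4069977) = 6448337*(-4069314) = -26240308030818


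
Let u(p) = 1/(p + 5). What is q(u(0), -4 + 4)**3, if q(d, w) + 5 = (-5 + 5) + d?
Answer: -13824/125 ≈ -110.59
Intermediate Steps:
u(p) = 1/(5 + p)
q(d, w) = -5 + d (q(d, w) = -5 + ((-5 + 5) + d) = -5 + (0 + d) = -5 + d)
q(u(0), -4 + 4)**3 = (-5 + 1/(5 + 0))**3 = (-5 + 1/5)**3 = (-24/5)**3 = -13824/125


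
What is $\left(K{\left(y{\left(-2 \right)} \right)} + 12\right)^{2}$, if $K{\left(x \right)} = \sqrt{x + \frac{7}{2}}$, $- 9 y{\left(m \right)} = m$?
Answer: $\frac{\left(72 + \sqrt{134}\right)^{2}}{36} \approx 194.03$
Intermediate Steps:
$y{\left(m \right)} = - \frac{m}{9}$
$K{\left(x \right)} = \sqrt{\frac{7}{2} + x}$ ($K{\left(x \right)} = \sqrt{x + 7 \cdot \frac{1}{2}} = \sqrt{x + \frac{7}{2}} = \sqrt{\frac{7}{2} + x}$)
$\left(K{\left(y{\left(-2 \right)} \right)} + 12\right)^{2} = \left(\frac{\sqrt{14 + 4 \left(\left(- \frac{1}{9}\right) \left(-2\right)\right)}}{2} + 12\right)^{2} = \left(\frac{\sqrt{14 + 4 \cdot \frac{2}{9}}}{2} + 12\right)^{2} = \left(\frac{\sqrt{14 + \frac{8}{9}}}{2} + 12\right)^{2} = \left(\frac{\sqrt{\frac{134}{9}}}{2} + 12\right)^{2} = \left(\frac{\frac{1}{3} \sqrt{134}}{2} + 12\right)^{2} = \left(\frac{\sqrt{134}}{6} + 12\right)^{2} = \left(12 + \frac{\sqrt{134}}{6}\right)^{2}$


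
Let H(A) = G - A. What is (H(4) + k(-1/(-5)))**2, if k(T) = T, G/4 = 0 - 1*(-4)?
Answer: 3721/25 ≈ 148.84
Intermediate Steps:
G = 16 (G = 4*(0 - 1*(-4)) = 4*(0 + 4) = 4*4 = 16)
H(A) = 16 - A
(H(4) + k(-1/(-5)))**2 = ((16 - 1*4) - 1/(-5))**2 = ((16 - 4) - 1*(-1/5))**2 = (12 + 1/5)**2 = (61/5)**2 = 3721/25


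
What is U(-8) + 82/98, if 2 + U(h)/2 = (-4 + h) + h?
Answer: -2115/49 ≈ -43.163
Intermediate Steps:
U(h) = -12 + 4*h (U(h) = -4 + 2*((-4 + h) + h) = -4 + 2*(-4 + 2*h) = -4 + (-8 + 4*h) = -12 + 4*h)
U(-8) + 82/98 = (-12 + 4*(-8)) + 82/98 = (-12 - 32) + 82*(1/98) = -44 + 41/49 = -2115/49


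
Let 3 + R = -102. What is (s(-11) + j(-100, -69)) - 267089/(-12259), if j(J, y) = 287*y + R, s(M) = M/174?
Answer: -42418739291/2133066 ≈ -19886.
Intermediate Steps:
R = -105 (R = -3 - 102 = -105)
s(M) = M/174 (s(M) = M*(1/174) = M/174)
j(J, y) = -105 + 287*y (j(J, y) = 287*y - 105 = -105 + 287*y)
(s(-11) + j(-100, -69)) - 267089/(-12259) = ((1/174)*(-11) + (-105 + 287*(-69))) - 267089/(-12259) = (-11/174 + (-105 - 19803)) - 267089*(-1/12259) = (-11/174 - 19908) + 267089/12259 = -3464003/174 + 267089/12259 = -42418739291/2133066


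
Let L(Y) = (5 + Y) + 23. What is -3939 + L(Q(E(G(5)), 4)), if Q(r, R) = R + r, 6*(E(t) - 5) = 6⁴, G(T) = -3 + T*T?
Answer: -3686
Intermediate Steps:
G(T) = -3 + T²
E(t) = 221 (E(t) = 5 + (⅙)*6⁴ = 5 + (⅙)*1296 = 5 + 216 = 221)
L(Y) = 28 + Y
-3939 + L(Q(E(G(5)), 4)) = -3939 + (28 + (4 + 221)) = -3939 + (28 + 225) = -3939 + 253 = -3686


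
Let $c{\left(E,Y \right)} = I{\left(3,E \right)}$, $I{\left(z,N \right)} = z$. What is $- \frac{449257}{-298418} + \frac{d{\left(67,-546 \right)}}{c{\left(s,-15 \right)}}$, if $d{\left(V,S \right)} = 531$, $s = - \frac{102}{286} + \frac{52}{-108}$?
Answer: $\frac{53269243}{298418} \approx 178.51$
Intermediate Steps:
$s = - \frac{3236}{3861}$ ($s = \left(-102\right) \frac{1}{286} + 52 \left(- \frac{1}{108}\right) = - \frac{51}{143} - \frac{13}{27} = - \frac{3236}{3861} \approx -0.83813$)
$c{\left(E,Y \right)} = 3$
$- \frac{449257}{-298418} + \frac{d{\left(67,-546 \right)}}{c{\left(s,-15 \right)}} = - \frac{449257}{-298418} + \frac{531}{3} = \left(-449257\right) \left(- \frac{1}{298418}\right) + 531 \cdot \frac{1}{3} = \frac{449257}{298418} + 177 = \frac{53269243}{298418}$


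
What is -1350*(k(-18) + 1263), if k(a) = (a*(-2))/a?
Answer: -1702350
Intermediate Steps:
k(a) = -2 (k(a) = (-2*a)/a = -2)
-1350*(k(-18) + 1263) = -1350*(-2 + 1263) = -1350*1261 = -1702350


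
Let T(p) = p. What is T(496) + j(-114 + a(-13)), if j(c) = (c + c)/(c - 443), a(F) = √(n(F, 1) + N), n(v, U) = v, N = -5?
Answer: 154019464/310267 - 2658*I*√2/310267 ≈ 496.41 - 0.012115*I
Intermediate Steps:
a(F) = √(-5 + F) (a(F) = √(F - 5) = √(-5 + F))
j(c) = 2*c/(-443 + c) (j(c) = (2*c)/(-443 + c) = 2*c/(-443 + c))
T(496) + j(-114 + a(-13)) = 496 + 2*(-114 + √(-5 - 13))/(-443 + (-114 + √(-5 - 13))) = 496 + 2*(-114 + √(-18))/(-443 + (-114 + √(-18))) = 496 + 2*(-114 + 3*I*√2)/(-443 + (-114 + 3*I*√2)) = 496 + 2*(-114 + 3*I*√2)/(-557 + 3*I*√2)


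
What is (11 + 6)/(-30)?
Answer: -17/30 ≈ -0.56667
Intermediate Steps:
(11 + 6)/(-30) = 17*(-1/30) = -17/30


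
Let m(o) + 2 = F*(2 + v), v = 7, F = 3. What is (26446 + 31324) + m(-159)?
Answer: 57795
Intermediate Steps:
m(o) = 25 (m(o) = -2 + 3*(2 + 7) = -2 + 3*9 = -2 + 27 = 25)
(26446 + 31324) + m(-159) = (26446 + 31324) + 25 = 57770 + 25 = 57795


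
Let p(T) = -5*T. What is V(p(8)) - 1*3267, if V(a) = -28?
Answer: -3295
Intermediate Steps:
V(p(8)) - 1*3267 = -28 - 1*3267 = -28 - 3267 = -3295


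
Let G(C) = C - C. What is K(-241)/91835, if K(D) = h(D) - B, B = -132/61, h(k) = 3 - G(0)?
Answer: 63/1120387 ≈ 5.6231e-5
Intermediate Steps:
G(C) = 0
h(k) = 3 (h(k) = 3 - 1*0 = 3 + 0 = 3)
B = -132/61 (B = -132*1/61 = -132/61 ≈ -2.1639)
K(D) = 315/61 (K(D) = 3 - 1*(-132/61) = 3 + 132/61 = 315/61)
K(-241)/91835 = (315/61)/91835 = (315/61)*(1/91835) = 63/1120387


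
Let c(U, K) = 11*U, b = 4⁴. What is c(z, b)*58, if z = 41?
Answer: 26158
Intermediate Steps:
b = 256
c(z, b)*58 = (11*41)*58 = 451*58 = 26158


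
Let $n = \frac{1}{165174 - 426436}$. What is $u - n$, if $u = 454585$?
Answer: $\frac{118765786271}{261262} \approx 4.5459 \cdot 10^{5}$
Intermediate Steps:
$n = - \frac{1}{261262}$ ($n = \frac{1}{-261262} = - \frac{1}{261262} \approx -3.8276 \cdot 10^{-6}$)
$u - n = 454585 - - \frac{1}{261262} = 454585 + \frac{1}{261262} = \frac{118765786271}{261262}$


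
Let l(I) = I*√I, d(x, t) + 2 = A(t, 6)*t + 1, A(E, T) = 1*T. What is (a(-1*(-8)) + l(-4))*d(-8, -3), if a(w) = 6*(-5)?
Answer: 570 + 152*I ≈ 570.0 + 152.0*I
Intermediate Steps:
A(E, T) = T
d(x, t) = -1 + 6*t (d(x, t) = -2 + (6*t + 1) = -2 + (1 + 6*t) = -1 + 6*t)
l(I) = I^(3/2)
a(w) = -30
(a(-1*(-8)) + l(-4))*d(-8, -3) = (-30 + (-4)^(3/2))*(-1 + 6*(-3)) = (-30 - 8*I)*(-1 - 18) = (-30 - 8*I)*(-19) = 570 + 152*I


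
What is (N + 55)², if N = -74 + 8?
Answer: 121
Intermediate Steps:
N = -66
(N + 55)² = (-66 + 55)² = (-11)² = 121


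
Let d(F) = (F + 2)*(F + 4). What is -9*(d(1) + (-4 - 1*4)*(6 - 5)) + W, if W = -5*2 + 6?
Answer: -67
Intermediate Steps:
d(F) = (2 + F)*(4 + F)
W = -4 (W = -10 + 6 = -4)
-9*(d(1) + (-4 - 1*4)*(6 - 5)) + W = -9*((8 + 1**2 + 6*1) + (-4 - 1*4)*(6 - 5)) - 4 = -9*((8 + 1 + 6) + (-4 - 4)*1) - 4 = -9*(15 - 8*1) - 4 = -9*(15 - 8) - 4 = -9*7 - 4 = -63 - 4 = -67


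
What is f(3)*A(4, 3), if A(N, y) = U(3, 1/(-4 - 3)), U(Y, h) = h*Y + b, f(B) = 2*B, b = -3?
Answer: -144/7 ≈ -20.571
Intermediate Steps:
U(Y, h) = -3 + Y*h (U(Y, h) = h*Y - 3 = Y*h - 3 = -3 + Y*h)
A(N, y) = -24/7 (A(N, y) = -3 + 3/(-4 - 3) = -3 + 3/(-7) = -3 + 3*(-1/7) = -3 - 3/7 = -24/7)
f(3)*A(4, 3) = (2*3)*(-24/7) = 6*(-24/7) = -144/7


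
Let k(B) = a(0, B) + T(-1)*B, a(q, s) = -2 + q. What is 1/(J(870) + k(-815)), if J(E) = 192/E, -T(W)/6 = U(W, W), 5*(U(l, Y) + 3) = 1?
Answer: -145/1985598 ≈ -7.3026e-5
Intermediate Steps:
U(l, Y) = -14/5 (U(l, Y) = -3 + (⅕)*1 = -3 + ⅕ = -14/5)
T(W) = 84/5 (T(W) = -6*(-14/5) = 84/5)
k(B) = -2 + 84*B/5 (k(B) = (-2 + 0) + 84*B/5 = -2 + 84*B/5)
1/(J(870) + k(-815)) = 1/(192/870 + (-2 + (84/5)*(-815))) = 1/(192*(1/870) + (-2 - 13692)) = 1/(32/145 - 13694) = 1/(-1985598/145) = -145/1985598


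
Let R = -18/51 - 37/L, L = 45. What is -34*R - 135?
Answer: -4277/45 ≈ -95.044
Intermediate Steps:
R = -899/765 (R = -18/51 - 37/45 = -18*1/51 - 37*1/45 = -6/17 - 37/45 = -899/765 ≈ -1.1752)
-34*R - 135 = -34*(-899/765) - 135 = 1798/45 - 135 = -4277/45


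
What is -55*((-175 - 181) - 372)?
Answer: 40040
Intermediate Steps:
-55*((-175 - 181) - 372) = -55*(-356 - 372) = -55*(-728) = 40040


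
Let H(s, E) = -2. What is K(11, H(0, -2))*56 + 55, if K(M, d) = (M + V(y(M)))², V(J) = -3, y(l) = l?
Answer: 3639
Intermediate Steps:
K(M, d) = (-3 + M)² (K(M, d) = (M - 3)² = (-3 + M)²)
K(11, H(0, -2))*56 + 55 = (-3 + 11)²*56 + 55 = 8²*56 + 55 = 64*56 + 55 = 3584 + 55 = 3639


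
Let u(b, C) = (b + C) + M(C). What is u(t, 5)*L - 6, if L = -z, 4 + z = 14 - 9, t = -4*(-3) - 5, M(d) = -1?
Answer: -17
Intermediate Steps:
t = 7 (t = 12 - 5 = 7)
z = 1 (z = -4 + (14 - 9) = -4 + 5 = 1)
u(b, C) = -1 + C + b (u(b, C) = (b + C) - 1 = (C + b) - 1 = -1 + C + b)
L = -1 (L = -1*1 = -1)
u(t, 5)*L - 6 = (-1 + 5 + 7)*(-1) - 6 = 11*(-1) - 6 = -11 - 6 = -17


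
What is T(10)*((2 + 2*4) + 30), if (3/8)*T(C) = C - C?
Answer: 0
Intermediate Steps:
T(C) = 0 (T(C) = 8*(C - C)/3 = (8/3)*0 = 0)
T(10)*((2 + 2*4) + 30) = 0*((2 + 2*4) + 30) = 0*((2 + 8) + 30) = 0*(10 + 30) = 0*40 = 0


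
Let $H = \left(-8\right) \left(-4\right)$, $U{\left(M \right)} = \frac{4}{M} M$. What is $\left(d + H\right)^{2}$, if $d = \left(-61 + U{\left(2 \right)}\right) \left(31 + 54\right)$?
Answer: $23164969$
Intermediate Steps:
$U{\left(M \right)} = 4$
$d = -4845$ ($d = \left(-61 + 4\right) \left(31 + 54\right) = \left(-57\right) 85 = -4845$)
$H = 32$
$\left(d + H\right)^{2} = \left(-4845 + 32\right)^{2} = \left(-4813\right)^{2} = 23164969$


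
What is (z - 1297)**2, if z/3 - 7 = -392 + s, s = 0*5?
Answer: 6012304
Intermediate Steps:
s = 0
z = -1155 (z = 21 + 3*(-392 + 0) = 21 + 3*(-392) = 21 - 1176 = -1155)
(z - 1297)**2 = (-1155 - 1297)**2 = (-2452)**2 = 6012304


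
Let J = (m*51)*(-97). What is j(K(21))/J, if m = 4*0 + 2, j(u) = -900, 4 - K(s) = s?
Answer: 150/1649 ≈ 0.090964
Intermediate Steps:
K(s) = 4 - s
m = 2 (m = 0 + 2 = 2)
J = -9894 (J = (2*51)*(-97) = 102*(-97) = -9894)
j(K(21))/J = -900/(-9894) = -900*(-1/9894) = 150/1649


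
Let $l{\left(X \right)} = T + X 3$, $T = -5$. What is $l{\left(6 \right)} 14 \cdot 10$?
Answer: $1820$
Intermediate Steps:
$l{\left(X \right)} = -5 + 3 X$ ($l{\left(X \right)} = -5 + X 3 = -5 + 3 X$)
$l{\left(6 \right)} 14 \cdot 10 = \left(-5 + 3 \cdot 6\right) 14 \cdot 10 = \left(-5 + 18\right) 14 \cdot 10 = 13 \cdot 14 \cdot 10 = 182 \cdot 10 = 1820$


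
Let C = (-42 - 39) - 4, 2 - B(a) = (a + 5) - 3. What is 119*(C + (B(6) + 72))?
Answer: -2261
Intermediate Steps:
B(a) = -a (B(a) = 2 - ((a + 5) - 3) = 2 - ((5 + a) - 3) = 2 - (2 + a) = 2 + (-2 - a) = -a)
C = -85 (C = -81 - 4 = -85)
119*(C + (B(6) + 72)) = 119*(-85 + (-1*6 + 72)) = 119*(-85 + (-6 + 72)) = 119*(-85 + 66) = 119*(-19) = -2261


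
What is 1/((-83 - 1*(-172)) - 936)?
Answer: -1/847 ≈ -0.0011806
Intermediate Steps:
1/((-83 - 1*(-172)) - 936) = 1/((-83 + 172) - 936) = 1/(89 - 936) = 1/(-847) = -1/847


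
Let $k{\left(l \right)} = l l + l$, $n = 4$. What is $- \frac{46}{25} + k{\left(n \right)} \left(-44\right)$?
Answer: $- \frac{22046}{25} \approx -881.84$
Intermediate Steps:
$k{\left(l \right)} = l + l^{2}$ ($k{\left(l \right)} = l^{2} + l = l + l^{2}$)
$- \frac{46}{25} + k{\left(n \right)} \left(-44\right) = - \frac{46}{25} + 4 \left(1 + 4\right) \left(-44\right) = \left(-46\right) \frac{1}{25} + 4 \cdot 5 \left(-44\right) = - \frac{46}{25} + 20 \left(-44\right) = - \frac{46}{25} - 880 = - \frac{22046}{25}$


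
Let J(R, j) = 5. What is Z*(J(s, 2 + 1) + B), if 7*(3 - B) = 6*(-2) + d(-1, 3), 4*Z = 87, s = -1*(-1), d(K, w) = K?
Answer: 6003/28 ≈ 214.39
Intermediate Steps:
s = 1
Z = 87/4 (Z = (¼)*87 = 87/4 ≈ 21.750)
B = 34/7 (B = 3 - (6*(-2) - 1)/7 = 3 - (-12 - 1)/7 = 3 - ⅐*(-13) = 3 + 13/7 = 34/7 ≈ 4.8571)
Z*(J(s, 2 + 1) + B) = 87*(5 + 34/7)/4 = (87/4)*(69/7) = 6003/28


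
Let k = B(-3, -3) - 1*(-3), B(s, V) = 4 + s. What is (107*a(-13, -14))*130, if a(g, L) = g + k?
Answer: -125190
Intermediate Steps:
k = 4 (k = (4 - 3) - 1*(-3) = 1 + 3 = 4)
a(g, L) = 4 + g (a(g, L) = g + 4 = 4 + g)
(107*a(-13, -14))*130 = (107*(4 - 13))*130 = (107*(-9))*130 = -963*130 = -125190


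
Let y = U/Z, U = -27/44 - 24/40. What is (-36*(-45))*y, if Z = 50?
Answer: -21627/550 ≈ -39.322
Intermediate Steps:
U = -267/220 (U = -27*1/44 - 24*1/40 = -27/44 - ⅗ = -267/220 ≈ -1.2136)
y = -267/11000 (y = -267/220/50 = -267/220*1/50 = -267/11000 ≈ -0.024273)
(-36*(-45))*y = -36*(-45)*(-267/11000) = 1620*(-267/11000) = -21627/550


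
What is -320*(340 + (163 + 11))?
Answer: -164480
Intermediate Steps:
-320*(340 + (163 + 11)) = -320*(340 + 174) = -320*514 = -164480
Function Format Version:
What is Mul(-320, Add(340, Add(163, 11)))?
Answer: -164480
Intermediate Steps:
Mul(-320, Add(340, Add(163, 11))) = Mul(-320, Add(340, 174)) = Mul(-320, 514) = -164480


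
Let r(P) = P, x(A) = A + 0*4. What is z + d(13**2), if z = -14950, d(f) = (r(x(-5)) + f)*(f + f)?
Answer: 40482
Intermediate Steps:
x(A) = A (x(A) = A + 0 = A)
d(f) = 2*f*(-5 + f) (d(f) = (-5 + f)*(f + f) = (-5 + f)*(2*f) = 2*f*(-5 + f))
z + d(13**2) = -14950 + 2*13**2*(-5 + 13**2) = -14950 + 2*169*(-5 + 169) = -14950 + 2*169*164 = -14950 + 55432 = 40482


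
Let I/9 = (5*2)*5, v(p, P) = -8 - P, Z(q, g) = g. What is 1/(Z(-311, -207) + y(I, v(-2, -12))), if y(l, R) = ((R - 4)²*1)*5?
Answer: -1/207 ≈ -0.0048309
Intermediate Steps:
I = 450 (I = 9*((5*2)*5) = 9*(10*5) = 9*50 = 450)
y(l, R) = 5*(-4 + R)² (y(l, R) = ((-4 + R)²*1)*5 = (-4 + R)²*5 = 5*(-4 + R)²)
1/(Z(-311, -207) + y(I, v(-2, -12))) = 1/(-207 + 5*(-4 + (-8 - 1*(-12)))²) = 1/(-207 + 5*(-4 + (-8 + 12))²) = 1/(-207 + 5*(-4 + 4)²) = 1/(-207 + 5*0²) = 1/(-207 + 5*0) = 1/(-207 + 0) = 1/(-207) = -1/207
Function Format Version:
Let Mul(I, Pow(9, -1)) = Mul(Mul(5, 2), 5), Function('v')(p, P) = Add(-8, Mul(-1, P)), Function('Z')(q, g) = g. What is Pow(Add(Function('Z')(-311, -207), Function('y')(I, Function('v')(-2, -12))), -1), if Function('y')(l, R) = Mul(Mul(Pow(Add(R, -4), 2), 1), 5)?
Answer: Rational(-1, 207) ≈ -0.0048309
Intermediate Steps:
I = 450 (I = Mul(9, Mul(Mul(5, 2), 5)) = Mul(9, Mul(10, 5)) = Mul(9, 50) = 450)
Function('y')(l, R) = Mul(5, Pow(Add(-4, R), 2)) (Function('y')(l, R) = Mul(Mul(Pow(Add(-4, R), 2), 1), 5) = Mul(Pow(Add(-4, R), 2), 5) = Mul(5, Pow(Add(-4, R), 2)))
Pow(Add(Function('Z')(-311, -207), Function('y')(I, Function('v')(-2, -12))), -1) = Pow(Add(-207, Mul(5, Pow(Add(-4, Add(-8, Mul(-1, -12))), 2))), -1) = Pow(Add(-207, Mul(5, Pow(Add(-4, Add(-8, 12)), 2))), -1) = Pow(Add(-207, Mul(5, Pow(Add(-4, 4), 2))), -1) = Pow(Add(-207, Mul(5, Pow(0, 2))), -1) = Pow(Add(-207, Mul(5, 0)), -1) = Pow(Add(-207, 0), -1) = Pow(-207, -1) = Rational(-1, 207)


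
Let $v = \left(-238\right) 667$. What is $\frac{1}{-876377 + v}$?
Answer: $- \frac{1}{1035123} \approx -9.6607 \cdot 10^{-7}$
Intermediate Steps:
$v = -158746$
$\frac{1}{-876377 + v} = \frac{1}{-876377 - 158746} = \frac{1}{-1035123} = - \frac{1}{1035123}$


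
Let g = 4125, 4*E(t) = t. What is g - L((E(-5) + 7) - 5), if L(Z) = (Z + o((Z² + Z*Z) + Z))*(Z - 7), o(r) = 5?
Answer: 66575/16 ≈ 4160.9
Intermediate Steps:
E(t) = t/4
L(Z) = (-7 + Z)*(5 + Z) (L(Z) = (Z + 5)*(Z - 7) = (5 + Z)*(-7 + Z) = (-7 + Z)*(5 + Z))
g - L((E(-5) + 7) - 5) = 4125 - (-35 + (((¼)*(-5) + 7) - 5)² - 2*(((¼)*(-5) + 7) - 5)) = 4125 - (-35 + ((-5/4 + 7) - 5)² - 2*((-5/4 + 7) - 5)) = 4125 - (-35 + (23/4 - 5)² - 2*(23/4 - 5)) = 4125 - (-35 + (¾)² - 2*¾) = 4125 - (-35 + 9/16 - 3/2) = 4125 - 1*(-575/16) = 4125 + 575/16 = 66575/16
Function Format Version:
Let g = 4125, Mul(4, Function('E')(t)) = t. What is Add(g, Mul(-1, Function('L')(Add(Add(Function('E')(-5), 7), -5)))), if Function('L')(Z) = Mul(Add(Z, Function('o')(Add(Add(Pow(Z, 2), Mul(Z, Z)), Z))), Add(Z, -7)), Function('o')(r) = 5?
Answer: Rational(66575, 16) ≈ 4160.9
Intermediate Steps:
Function('E')(t) = Mul(Rational(1, 4), t)
Function('L')(Z) = Mul(Add(-7, Z), Add(5, Z)) (Function('L')(Z) = Mul(Add(Z, 5), Add(Z, -7)) = Mul(Add(5, Z), Add(-7, Z)) = Mul(Add(-7, Z), Add(5, Z)))
Add(g, Mul(-1, Function('L')(Add(Add(Function('E')(-5), 7), -5)))) = Add(4125, Mul(-1, Add(-35, Pow(Add(Add(Mul(Rational(1, 4), -5), 7), -5), 2), Mul(-2, Add(Add(Mul(Rational(1, 4), -5), 7), -5))))) = Add(4125, Mul(-1, Add(-35, Pow(Add(Add(Rational(-5, 4), 7), -5), 2), Mul(-2, Add(Add(Rational(-5, 4), 7), -5))))) = Add(4125, Mul(-1, Add(-35, Pow(Add(Rational(23, 4), -5), 2), Mul(-2, Add(Rational(23, 4), -5))))) = Add(4125, Mul(-1, Add(-35, Pow(Rational(3, 4), 2), Mul(-2, Rational(3, 4))))) = Add(4125, Mul(-1, Add(-35, Rational(9, 16), Rational(-3, 2)))) = Add(4125, Mul(-1, Rational(-575, 16))) = Add(4125, Rational(575, 16)) = Rational(66575, 16)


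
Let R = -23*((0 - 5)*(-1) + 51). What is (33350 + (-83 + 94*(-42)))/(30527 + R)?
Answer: 29319/29239 ≈ 1.0027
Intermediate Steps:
R = -1288 (R = -23*(-5*(-1) + 51) = -23*(5 + 51) = -23*56 = -1288)
(33350 + (-83 + 94*(-42)))/(30527 + R) = (33350 + (-83 + 94*(-42)))/(30527 - 1288) = (33350 + (-83 - 3948))/29239 = (33350 - 4031)*(1/29239) = 29319*(1/29239) = 29319/29239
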